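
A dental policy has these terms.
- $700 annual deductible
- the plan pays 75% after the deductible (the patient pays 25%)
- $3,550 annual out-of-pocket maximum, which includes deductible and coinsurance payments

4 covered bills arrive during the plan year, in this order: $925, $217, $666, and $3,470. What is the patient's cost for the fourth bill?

$867.50

Bill 1, $925: deductible takes $700, $225 remains; 25% of $225 = $56.25. Cost to patient: $756.25. OOP to date $756.25.
Bill 2, $217: 25% coinsurance on $217 = $54.25. Cost to patient: $54.25. OOP to date $810.50.
Bill 3, $666: deductible already satisfied, so patient's share is 25% × $666 = $166.50. Patient owes $166.50 (running OOP $977).
Bill 4, $3,470: deductible met; 25% of $3,470 = $867.50. Cost to patient: $867.50. OOP to date $1,844.50.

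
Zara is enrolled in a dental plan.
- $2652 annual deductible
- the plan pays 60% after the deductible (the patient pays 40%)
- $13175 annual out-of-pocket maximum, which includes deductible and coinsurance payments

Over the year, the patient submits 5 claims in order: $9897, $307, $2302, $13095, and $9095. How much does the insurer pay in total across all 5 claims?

Bill 1, $9897: $2652 finishes the deductible; $7245 goes to coinsurance; coinsurance $7245 × 40% = $2898. Patient owes $5550 (running OOP $5550). Plan pays $9897 − $5550 = $4347.
Bill 2, $307: deductible already satisfied, so patient's share is 40% × $307 = $122.80. Patient owes $122.80 (running OOP $5672.80). Insurer: $307 − $122.80 = $184.20.
Bill 3, $2302: deductible already satisfied, so patient's share is 40% × $2302 = $920.80. Cost to patient: $920.80. OOP to date $6593.60. Plan pays $2302 − $920.80 = $1381.20.
Bill 4, $13095: deductible met; 40% of $13095 = $5238. Cost to patient: $5238. OOP to date $11831.60. Insurer: $13095 − $5238 = $7857.
Bill 5, $9095: deductible met; 40% of $9095 = $3638. OOP would hit $15469.60 > $13175, so the cap limits the patient to $13175 − $11831.60 = $1343.40. Plan pays $9095 − $1343.40 = $7751.60.
Insurer total: $4347 + $184.20 + $1381.20 + $7857 + $7751.60 = $21521.

$21521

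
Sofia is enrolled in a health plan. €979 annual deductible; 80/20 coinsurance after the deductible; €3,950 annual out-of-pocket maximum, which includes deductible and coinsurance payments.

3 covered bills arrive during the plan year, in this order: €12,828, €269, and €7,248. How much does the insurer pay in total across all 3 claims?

€16,395

Claim 1 (€12,828): deductible takes €979, €11,849 remains; 20% of €11,849 = €2,369.80. Patient pays €3,348.80; OOP now €3,348.80. Insurer: €12,828 − €3,348.80 = €9,479.20.
Claim 2 (€269): deductible met; 20% of €269 = €53.80. Patient owes €53.80 (running OOP €3,402.60). Plan pays €269 − €53.80 = €215.20.
Claim 3 (€7,248): 20% coinsurance on €7,248 = €1,449.60. That would push OOP to €4,852.20, over the €3,950 cap, so patient pays €3,950 − €3,402.60 = €547.40. Insurer: €7,248 − €547.40 = €6,700.60.
Insurer total: €9,479.20 + €215.20 + €6,700.60 = €16,395.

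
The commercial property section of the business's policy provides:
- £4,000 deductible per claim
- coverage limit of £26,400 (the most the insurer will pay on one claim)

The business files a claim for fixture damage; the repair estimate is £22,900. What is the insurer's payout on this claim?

Subtract the deductible: £22,900 − £4,000 = £18,900.
£18,900 ≤ £26,400, so the limit doesn't bind; insurer pays £18,900.

£18,900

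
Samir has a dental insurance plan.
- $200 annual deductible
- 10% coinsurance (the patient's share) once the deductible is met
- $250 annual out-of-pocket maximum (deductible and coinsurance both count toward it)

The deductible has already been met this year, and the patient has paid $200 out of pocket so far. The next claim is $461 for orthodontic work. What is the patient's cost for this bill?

$46.10

With the deductible met, the entire $461 is subject to coinsurance.
Coinsurance: $461 × 10% = $46.10.
Total out-of-pocket so far would be $200 + $46.10 = $246.10, below the $250 cap — no reduction.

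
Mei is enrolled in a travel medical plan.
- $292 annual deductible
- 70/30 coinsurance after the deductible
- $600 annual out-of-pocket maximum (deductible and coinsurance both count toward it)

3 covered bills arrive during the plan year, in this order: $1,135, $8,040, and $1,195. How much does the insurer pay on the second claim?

Claim 1 ($1,135): deductible takes $292, $843 remains; traveler's 30% is $252.90. Cost to traveler: $544.90. OOP to date $544.90. Plan pays $1,135 − $544.90 = $590.10.
Claim 2 ($8,040): 30% coinsurance on $8,040 = $2,412. OOP would hit $2,956.90 > $600, so the cap limits the traveler to $600 − $544.90 = $55.10. Insurer: $8,040 − $55.10 = $7,984.90.

$7,984.90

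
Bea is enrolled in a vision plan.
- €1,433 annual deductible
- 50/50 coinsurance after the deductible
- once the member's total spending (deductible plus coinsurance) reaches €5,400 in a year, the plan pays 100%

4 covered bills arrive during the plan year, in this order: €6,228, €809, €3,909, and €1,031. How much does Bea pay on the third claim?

Claim 1 (€6,228): deductible takes €1,433, €4,795 remains; coinsurance €4,795 × 50% = €2,397.50. Member pays €3,830.50; OOP now €3,830.50.
Claim 2 (€809): deductible already satisfied, so member's share is 50% × €809 = €404.50. Member owes €404.50 (running OOP €4,235).
Claim 3 (€3,909): 50% coinsurance on €3,909 = €1,954.50. OOP would hit €6,189.50 > €5,400, so the cap limits the member to €5,400 − €4,235 = €1,165.

€1,165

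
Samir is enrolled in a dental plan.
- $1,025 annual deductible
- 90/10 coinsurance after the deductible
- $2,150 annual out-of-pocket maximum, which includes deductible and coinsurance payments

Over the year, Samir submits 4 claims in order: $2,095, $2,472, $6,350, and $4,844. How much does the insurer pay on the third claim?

Claim 1 — $2,095: deductible takes $1,025, $1,070 remains; 10% of $1,070 = $107. Cost to patient: $1,132. OOP to date $1,132. Insurer: $2,095 − $1,132 = $963.
Claim 2 — $2,472: deductible met; 10% of $2,472 = $247.20. Cost to patient: $247.20. OOP to date $1,379.20. Insurer: $2,472 − $247.20 = $2,224.80.
Claim 3 — $6,350: 10% coinsurance on $6,350 = $635. Patient pays $635; OOP now $2,014.20. Insurer: $6,350 − $635 = $5,715.

$5,715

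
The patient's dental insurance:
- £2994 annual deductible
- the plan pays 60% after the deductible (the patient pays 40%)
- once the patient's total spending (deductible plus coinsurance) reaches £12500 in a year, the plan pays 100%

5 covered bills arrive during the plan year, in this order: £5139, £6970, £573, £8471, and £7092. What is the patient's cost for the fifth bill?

£2242.40

Claim 1 — £5139: £2994 finishes the deductible; £2145 goes to coinsurance; coinsurance £2145 × 40% = £858. Patient pays £3852; OOP now £3852.
Claim 2 — £6970: 40% coinsurance on £6970 = £2788. Patient pays £2788; OOP now £6640.
Claim 3 — £573: 40% coinsurance on £573 = £229.20. Cost to patient: £229.20. OOP to date £6869.20.
Claim 4 — £8471: deductible met; 40% of £8471 = £3388.40. Patient owes £3388.40 (running OOP £10257.60).
Claim 5 — £7092: 40% coinsurance on £7092 = £2836.80. OOP would hit £13094.40 > £12500, so the cap limits the patient to £12500 − £10257.60 = £2242.40.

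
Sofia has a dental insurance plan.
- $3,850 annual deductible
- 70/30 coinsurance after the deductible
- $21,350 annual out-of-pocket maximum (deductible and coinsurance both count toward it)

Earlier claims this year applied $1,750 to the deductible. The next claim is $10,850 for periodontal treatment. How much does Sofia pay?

Deductible still to meet: $3,850 − $1,750 = $2,100.
The remaining $8,750 (= $10,850 − $2,100) moves to coinsurance.
Coinsurance: $8,750 × 30% = $2,625.
Patient responsibility before any cap: $2,100 + $2,625 = $4,725.
Cumulative spending $1,750 + $4,725 = $6,475 stays under the $21,350 maximum.

$4,725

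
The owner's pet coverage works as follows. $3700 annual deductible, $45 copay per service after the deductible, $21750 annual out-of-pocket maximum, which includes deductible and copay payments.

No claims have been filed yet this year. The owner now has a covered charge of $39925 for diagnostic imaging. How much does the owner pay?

$3745

Nothing has been paid toward the $3700 deductible, so the first $3700 of this charge is applied there.
After the $3700 deductible portion, $39925 − $3700 = $36225 is subject to the copay.
Copay on this service: $45.
Owner responsibility before any cap: $3700 + $45 = $3745.
Cumulative spending $0 + $3745 = $3745 stays under the $21750 maximum.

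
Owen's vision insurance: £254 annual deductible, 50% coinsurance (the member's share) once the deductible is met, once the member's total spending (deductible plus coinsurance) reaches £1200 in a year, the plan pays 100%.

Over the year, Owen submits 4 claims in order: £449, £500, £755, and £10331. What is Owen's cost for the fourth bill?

£221

#1 (£449): £254 to deductible, leaving £195; 50% of £195 = £97.50. Cost to member: £351.50. OOP to date £351.50.
#2 (£500): deductible already satisfied, so member's share is 50% × £500 = £250. Cost to member: £250. OOP to date £601.50.
#3 (£755): deductible met; 50% of £755 = £377.50. Cost to member: £377.50. OOP to date £979.
#4 (£10331): deductible met; 50% of £10331 = £5165.50. Adding that to £979 gives £6144.50, past the £1200 cap; member pays only £1200 − £979 = £221.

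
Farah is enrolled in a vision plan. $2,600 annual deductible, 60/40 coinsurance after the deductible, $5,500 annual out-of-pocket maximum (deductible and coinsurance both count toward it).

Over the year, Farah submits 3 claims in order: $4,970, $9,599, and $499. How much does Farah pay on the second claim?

$1,952

Claim 1 — $4,970: $2,600 finishes the deductible; $2,370 goes to coinsurance; coinsurance $2,370 × 40% = $948. Member pays $3,548; OOP now $3,548.
Claim 2 — $9,599: deductible already satisfied, so member's share is 40% × $9,599 = $3,839.60. Adding that to $3,548 gives $7,387.60, past the $5,500 cap; member pays only $5,500 − $3,548 = $1,952.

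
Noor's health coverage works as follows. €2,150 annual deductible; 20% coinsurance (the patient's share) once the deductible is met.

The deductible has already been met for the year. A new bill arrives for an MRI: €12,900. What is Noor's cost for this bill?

The deductible is already satisfied, so the full bill goes to coinsurance.
Coinsurance: €12,900 × 20% = €2,580.

€2,580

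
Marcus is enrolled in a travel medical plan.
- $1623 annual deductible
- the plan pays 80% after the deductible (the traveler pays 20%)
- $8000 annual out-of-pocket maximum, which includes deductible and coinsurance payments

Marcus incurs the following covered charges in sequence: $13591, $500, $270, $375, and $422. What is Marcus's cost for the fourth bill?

Claim 1 — $13591: $1623 to deductible, leaving $11968; coinsurance $11968 × 20% = $2393.60. Traveler pays $4016.60; OOP now $4016.60.
Claim 2 — $500: deductible met; 20% of $500 = $100. Cost to traveler: $100. OOP to date $4116.60.
Claim 3 — $270: deductible met; 20% of $270 = $54. Traveler pays $54; OOP now $4170.60.
Claim 4 — $375: deductible met; 20% of $375 = $75. Traveler pays $75; OOP now $4245.60.

$75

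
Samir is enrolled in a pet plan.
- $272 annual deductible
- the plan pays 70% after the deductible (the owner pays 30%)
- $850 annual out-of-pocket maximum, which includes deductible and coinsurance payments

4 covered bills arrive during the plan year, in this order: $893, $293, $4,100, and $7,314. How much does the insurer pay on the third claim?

Claim 1 ($893): $272 to deductible, leaving $621; 30% of $621 = $186.30. Owner pays $458.30; OOP now $458.30. Insurer: $893 − $458.30 = $434.70.
Claim 2 ($293): deductible already satisfied, so owner's share is 30% × $293 = $87.90. Owner pays $87.90; OOP now $546.20. Insurer: $293 − $87.90 = $205.10.
Claim 3 ($4,100): deductible already satisfied, so owner's share is 30% × $4,100 = $1,230. Adding that to $546.20 gives $1,776.20, past the $850 cap; owner pays only $850 − $546.20 = $303.80. Insurer: $4,100 − $303.80 = $3,796.20.

$3,796.20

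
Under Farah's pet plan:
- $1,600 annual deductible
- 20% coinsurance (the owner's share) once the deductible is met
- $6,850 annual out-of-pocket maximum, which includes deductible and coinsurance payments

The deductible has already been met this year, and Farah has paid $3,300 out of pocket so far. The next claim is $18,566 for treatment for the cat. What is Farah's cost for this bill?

The deductible is already satisfied, so the full bill goes to coinsurance.
Coinsurance: $18,566 × 20% = $3,713.20.
Year-to-date out-of-pocket would reach $3,300 + $3,713.20 = $7,013.20, above the $6,850 maximum, so the owner pays only $6,850 − $3,300 = $3,550.

$3,550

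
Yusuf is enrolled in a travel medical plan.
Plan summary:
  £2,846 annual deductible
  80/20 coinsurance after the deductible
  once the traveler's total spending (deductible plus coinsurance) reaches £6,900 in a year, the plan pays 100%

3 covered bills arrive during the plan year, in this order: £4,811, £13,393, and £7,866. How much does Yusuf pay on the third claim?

#1 (£4,811): £2,846 to deductible, leaving £1,965; traveler's 20% is £393. Cost to traveler: £3,239. OOP to date £3,239.
#2 (£13,393): deductible met; 20% of £13,393 = £2,678.60. Traveler pays £2,678.60; OOP now £5,917.60.
#3 (£7,866): deductible already satisfied, so traveler's share is 20% × £7,866 = £1,573.20. OOP would hit £7,490.80 > £6,900, so the cap limits the traveler to £6,900 − £5,917.60 = £982.40.

£982.40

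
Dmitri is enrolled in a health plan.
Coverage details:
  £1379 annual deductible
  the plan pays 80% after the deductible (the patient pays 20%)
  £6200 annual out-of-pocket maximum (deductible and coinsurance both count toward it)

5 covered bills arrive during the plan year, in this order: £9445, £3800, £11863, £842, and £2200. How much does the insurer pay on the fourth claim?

Claim 1 — £9445: deductible takes £1379, £8066 remains; 20% of £8066 = £1613.20. Cost to patient: £2992.20. OOP to date £2992.20. Insurer: £9445 − £2992.20 = £6452.80.
Claim 2 — £3800: 20% coinsurance on £3800 = £760. Cost to patient: £760. OOP to date £3752.20. Insurer: £3800 − £760 = £3040.
Claim 3 — £11863: 20% coinsurance on £11863 = £2372.60. Patient pays £2372.60; OOP now £6124.80. Plan pays £11863 − £2372.60 = £9490.40.
Claim 4 — £842: deductible met; 20% of £842 = £168.40. That would push OOP to £6293.20, over the £6200 cap, so patient pays £6200 − £6124.80 = £75.20. Insurer: £842 − £75.20 = £766.80.

£766.80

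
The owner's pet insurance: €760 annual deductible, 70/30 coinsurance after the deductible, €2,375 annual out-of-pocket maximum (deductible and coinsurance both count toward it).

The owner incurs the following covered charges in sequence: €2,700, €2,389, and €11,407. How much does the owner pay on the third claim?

Claim 1 — €2,700: deductible takes €760, €1,940 remains; 30% of €1,940 = €582. Owner owes €1,342 (running OOP €1,342).
Claim 2 — €2,389: deductible already satisfied, so owner's share is 30% × €2,389 = €716.70. Cost to owner: €716.70. OOP to date €2,058.70.
Claim 3 — €11,407: deductible already satisfied, so owner's share is 30% × €11,407 = €3,422.10. That would push OOP to €5,480.80, over the €2,375 cap, so owner pays €2,375 − €2,058.70 = €316.30.

€316.30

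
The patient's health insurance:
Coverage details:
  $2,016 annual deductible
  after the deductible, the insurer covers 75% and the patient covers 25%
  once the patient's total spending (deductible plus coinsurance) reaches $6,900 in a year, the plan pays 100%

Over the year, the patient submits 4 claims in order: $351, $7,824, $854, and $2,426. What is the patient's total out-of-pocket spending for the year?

$4,375.75

Bill 1, $351: entire amount goes to the deductible. Patient owes $351 (running OOP $351).
Bill 2, $7,824: $1,665 to deductible, leaving $6,159; patient's 25% is $1,539.75. Patient owes $3,204.75 (running OOP $3,555.75).
Bill 3, $854: 25% coinsurance on $854 = $213.50. Cost to patient: $213.50. OOP to date $3,769.25.
Bill 4, $2,426: deductible already satisfied, so patient's share is 25% × $2,426 = $606.50. Patient owes $606.50 (running OOP $4,375.75).
Summing the patient's payments: $351 + $3,204.75 + $213.50 + $606.50 = $4,375.75.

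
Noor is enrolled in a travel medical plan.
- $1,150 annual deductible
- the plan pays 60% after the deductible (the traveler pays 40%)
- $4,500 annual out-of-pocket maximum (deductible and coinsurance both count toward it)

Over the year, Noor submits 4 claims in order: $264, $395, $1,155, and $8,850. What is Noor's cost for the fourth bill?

Bill 1, $264: entire amount goes to the deductible. Cost to traveler: $264. OOP to date $264.
Bill 2, $395: fully absorbed by the deductible. Cost to traveler: $395. OOP to date $659.
Bill 3, $1,155: deductible takes $491, $664 remains; 40% of $664 = $265.60. Traveler owes $756.60 (running OOP $1,415.60).
Bill 4, $8,850: deductible already satisfied, so traveler's share is 40% × $8,850 = $3,540. That would push OOP to $4,955.60, over the $4,500 cap, so traveler pays $4,500 − $1,415.60 = $3,084.40.

$3,084.40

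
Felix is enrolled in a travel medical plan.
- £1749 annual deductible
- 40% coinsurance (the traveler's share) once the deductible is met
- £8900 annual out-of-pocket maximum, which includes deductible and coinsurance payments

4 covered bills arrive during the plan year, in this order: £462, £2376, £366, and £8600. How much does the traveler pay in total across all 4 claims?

£5771

Claim 1 — £462: fully absorbed by the deductible. Cost to traveler: £462. OOP to date £462.
Claim 2 — £2376: £1287 finishes the deductible; £1089 goes to coinsurance; coinsurance £1089 × 40% = £435.60. Traveler pays £1722.60; OOP now £2184.60.
Claim 3 — £366: 40% coinsurance on £366 = £146.40. Traveler pays £146.40; OOP now £2331.
Claim 4 — £8600: deductible met; 40% of £8600 = £3440. Traveler pays £3440; OOP now £5771.
Summing the traveler's payments: £462 + £1722.60 + £146.40 + £3440 = £5771.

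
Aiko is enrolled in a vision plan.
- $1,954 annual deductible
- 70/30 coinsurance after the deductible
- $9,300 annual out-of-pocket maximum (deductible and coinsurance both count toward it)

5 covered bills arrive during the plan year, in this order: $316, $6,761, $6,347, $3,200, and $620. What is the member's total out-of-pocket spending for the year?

$6,541

#1 ($316): all of it applies to the deductible. Cost to member: $316. OOP to date $316.
#2 ($6,761): deductible takes $1,638, $5,123 remains; member's 30% is $1,536.90. Cost to member: $3,174.90. OOP to date $3,490.90.
#3 ($6,347): deductible already satisfied, so member's share is 30% × $6,347 = $1,904.10. Member owes $1,904.10 (running OOP $5,395).
#4 ($3,200): 30% coinsurance on $3,200 = $960. Member owes $960 (running OOP $6,355).
#5 ($620): deductible already satisfied, so member's share is 30% × $620 = $186. Member pays $186; OOP now $6,541.
Total paid by the member: $316 + $3,174.90 + $1,904.10 + $960 + $186 = $6,541.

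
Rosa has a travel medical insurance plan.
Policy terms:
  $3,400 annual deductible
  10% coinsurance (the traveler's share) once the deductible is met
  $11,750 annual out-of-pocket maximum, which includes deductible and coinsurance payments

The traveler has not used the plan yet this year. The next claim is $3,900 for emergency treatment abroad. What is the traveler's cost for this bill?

Nothing has been paid toward the $3,400 deductible, so the first $3,400 of this charge is applied there.
That leaves $3,900 − $3,400 = $500 for coinsurance.
Traveler's 10% share of $500 is $50.
So the traveler owes $3,400 + $50 = $3,450 before any cap.
Total out-of-pocket so far would be $0 + $3,450 = $3,450, below the $11,750 cap — no reduction.

$3,450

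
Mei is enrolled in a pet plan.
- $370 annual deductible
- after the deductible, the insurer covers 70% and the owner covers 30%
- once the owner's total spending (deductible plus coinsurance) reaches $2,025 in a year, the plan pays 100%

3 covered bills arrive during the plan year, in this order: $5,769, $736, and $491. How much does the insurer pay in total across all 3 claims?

$4,971

Bill 1, $5,769: deductible takes $370, $5,399 remains; owner's 30% is $1,619.70. Owner owes $1,989.70 (running OOP $1,989.70). Plan pays $5,769 − $1,989.70 = $3,779.30.
Bill 2, $736: 30% coinsurance on $736 = $220.80. That would push OOP to $2,210.50, over the $2,025 cap, so owner pays $2,025 − $1,989.70 = $35.30. Insurer: $736 − $35.30 = $700.70.
Bill 3, $491: deductible already satisfied, so owner's share is 30% × $491 = $147.30. Adding that to $2,025 gives $2,172.30, past the $2,025 cap; owner pays only $2,025 − $2,025 = $0. Insurer: $491 − $0 = $491.
Insurer total: $3,779.30 + $700.70 + $491 = $4,971.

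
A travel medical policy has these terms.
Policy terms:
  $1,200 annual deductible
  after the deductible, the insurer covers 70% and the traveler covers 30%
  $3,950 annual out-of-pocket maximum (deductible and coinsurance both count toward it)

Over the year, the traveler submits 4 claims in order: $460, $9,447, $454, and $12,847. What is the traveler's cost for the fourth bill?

Claim 1 ($460): all of it applies to the deductible. Cost to traveler: $460. OOP to date $460.
Claim 2 ($9,447): $740 finishes the deductible; $8,707 goes to coinsurance; 30% of $8,707 = $2,612.10. Traveler pays $3,352.10; OOP now $3,812.10.
Claim 3 ($454): deductible already satisfied, so traveler's share is 30% × $454 = $136.20. Cost to traveler: $136.20. OOP to date $3,948.30.
Claim 4 ($12,847): 30% coinsurance on $12,847 = $3,854.10. OOP would hit $7,802.40 > $3,950, so the cap limits the traveler to $3,950 − $3,948.30 = $1.70.

$1.70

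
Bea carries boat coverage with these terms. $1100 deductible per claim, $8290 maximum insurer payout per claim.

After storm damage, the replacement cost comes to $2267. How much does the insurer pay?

$1167

Subtract the deductible: $2267 − $1100 = $1167.
$1167 is within the $8290 limit, so the insurer pays $1167.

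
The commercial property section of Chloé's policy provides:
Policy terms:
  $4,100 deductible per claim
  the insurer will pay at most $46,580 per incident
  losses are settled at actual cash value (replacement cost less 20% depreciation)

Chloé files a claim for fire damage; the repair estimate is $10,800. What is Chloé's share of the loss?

At 20% depreciation, ACV = $10,800 − $2,160 = $8,640.
After the deductible, $8,640 − $4,100 = $4,540 remains.
$4,540 is within the $46,580 limit, so the insurer pays $4,540.
Out of pocket: $10,800 − $4,540 = $6,260.

$6,260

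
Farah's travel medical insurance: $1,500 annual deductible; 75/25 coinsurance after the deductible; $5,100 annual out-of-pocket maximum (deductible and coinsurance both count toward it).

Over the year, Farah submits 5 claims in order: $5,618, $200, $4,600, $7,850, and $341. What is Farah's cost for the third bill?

#1 ($5,618): $1,500 to deductible, leaving $4,118; traveler's 25% is $1,029.50. Traveler pays $2,529.50; OOP now $2,529.50.
#2 ($200): deductible already satisfied, so traveler's share is 25% × $200 = $50. Cost to traveler: $50. OOP to date $2,579.50.
#3 ($4,600): deductible met; 25% of $4,600 = $1,150. Traveler owes $1,150 (running OOP $3,729.50).

$1,150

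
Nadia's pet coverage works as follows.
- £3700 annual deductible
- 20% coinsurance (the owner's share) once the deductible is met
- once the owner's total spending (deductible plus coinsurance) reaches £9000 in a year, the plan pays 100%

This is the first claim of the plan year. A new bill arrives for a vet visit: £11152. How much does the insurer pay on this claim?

£5961.60

Deductible not yet touched, so the first £3700 of the bill goes to the deductible.
After the £3700 deductible portion, £11152 − £3700 = £7452 is subject to coinsurance.
Coinsurance: £7452 × 20% = £1490.40.
So the owner owes £3700 + £1490.40 = £5190.40 before any cap.
Year-to-date out-of-pocket becomes £0 + £5190.40 = £5190.40, still under the £9000 maximum, so no cap applies.
The plan picks up £11152 − £5190.40 = £5961.60.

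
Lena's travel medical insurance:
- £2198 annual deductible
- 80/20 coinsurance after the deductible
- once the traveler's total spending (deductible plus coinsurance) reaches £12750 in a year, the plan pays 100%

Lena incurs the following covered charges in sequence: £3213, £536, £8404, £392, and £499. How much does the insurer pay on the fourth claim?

£313.60

#1 (£3213): £2198 to deductible, leaving £1015; traveler's 20% is £203. Cost to traveler: £2401. OOP to date £2401. Plan pays £3213 − £2401 = £812.
#2 (£536): deductible already satisfied, so traveler's share is 20% × £536 = £107.20. Cost to traveler: £107.20. OOP to date £2508.20. Plan pays £536 − £107.20 = £428.80.
#3 (£8404): 20% coinsurance on £8404 = £1680.80. Cost to traveler: £1680.80. OOP to date £4189. Insurer: £8404 − £1680.80 = £6723.20.
#4 (£392): deductible met; 20% of £392 = £78.40. Cost to traveler: £78.40. OOP to date £4267.40. Insurer: £392 − £78.40 = £313.60.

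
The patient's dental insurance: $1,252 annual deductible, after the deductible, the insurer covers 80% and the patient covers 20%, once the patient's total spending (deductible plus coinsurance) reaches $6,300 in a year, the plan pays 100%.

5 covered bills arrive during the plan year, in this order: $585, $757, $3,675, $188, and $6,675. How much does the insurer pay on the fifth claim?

$5,340

#1 ($585): fully absorbed by the deductible. Patient pays $585; OOP now $585. Plan pays $585 − $585 = $0.
#2 ($757): deductible takes $667, $90 remains; coinsurance $90 × 20% = $18. Patient owes $685 (running OOP $1,270). Plan pays $757 − $685 = $72.
#3 ($3,675): deductible met; 20% of $3,675 = $735. Patient owes $735 (running OOP $2,005). Plan pays $3,675 − $735 = $2,940.
#4 ($188): deductible already satisfied, so patient's share is 20% × $188 = $37.60. Cost to patient: $37.60. OOP to date $2,042.60. Insurer: $188 − $37.60 = $150.40.
#5 ($6,675): deductible met; 20% of $6,675 = $1,335. Patient owes $1,335 (running OOP $3,377.60). Plan pays $6,675 − $1,335 = $5,340.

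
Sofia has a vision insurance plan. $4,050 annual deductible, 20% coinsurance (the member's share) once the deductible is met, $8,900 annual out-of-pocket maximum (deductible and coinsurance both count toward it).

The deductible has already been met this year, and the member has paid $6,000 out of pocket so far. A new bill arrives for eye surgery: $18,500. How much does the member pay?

$2,900

The deductible is already satisfied, so the full bill goes to coinsurance.
Member's 20% share of $18,500 is $3,700.
Adding $3,700 to the $6,000 already spent would give $9,700, which exceeds the $8,900 cap; the member pays just $8,900 − $6,000 = $2,900.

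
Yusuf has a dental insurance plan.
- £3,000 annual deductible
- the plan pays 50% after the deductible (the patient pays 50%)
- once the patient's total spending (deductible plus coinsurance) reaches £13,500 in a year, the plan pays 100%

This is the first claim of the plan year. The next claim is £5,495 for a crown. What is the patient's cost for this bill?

£4,247.50

The full £3,000 deductible is still open; £3,000 of this bill applies to it.
After the £3,000 deductible portion, £5,495 − £3,000 = £2,495 is subject to coinsurance.
Patient's 50% share of £2,495 is £1,247.50.
So the patient owes £3,000 + £1,247.50 = £4,247.50 before any cap.
Total out-of-pocket so far would be £0 + £4,247.50 = £4,247.50, below the £13,500 cap — no reduction.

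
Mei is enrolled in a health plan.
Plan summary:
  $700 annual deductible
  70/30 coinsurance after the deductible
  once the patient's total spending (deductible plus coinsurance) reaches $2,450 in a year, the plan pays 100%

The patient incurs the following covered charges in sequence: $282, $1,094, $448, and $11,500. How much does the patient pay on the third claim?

$134.40

#1 ($282): fully absorbed by the deductible. Cost to patient: $282. OOP to date $282.
#2 ($1,094): $418 to deductible, leaving $676; coinsurance $676 × 30% = $202.80. Patient owes $620.80 (running OOP $902.80).
#3 ($448): deductible already satisfied, so patient's share is 30% × $448 = $134.40. Cost to patient: $134.40. OOP to date $1,037.20.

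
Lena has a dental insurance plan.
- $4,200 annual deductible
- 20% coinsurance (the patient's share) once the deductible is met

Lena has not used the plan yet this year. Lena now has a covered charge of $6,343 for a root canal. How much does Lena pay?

$4,628.60

The full $4,200 deductible is still open; $4,200 of this bill applies to it.
That leaves $6,343 − $4,200 = $2,143 for coinsurance.
20% of $2,143 = $428.60 falls to the patient.
So the patient owes $4,200 + $428.60 = $4,628.60.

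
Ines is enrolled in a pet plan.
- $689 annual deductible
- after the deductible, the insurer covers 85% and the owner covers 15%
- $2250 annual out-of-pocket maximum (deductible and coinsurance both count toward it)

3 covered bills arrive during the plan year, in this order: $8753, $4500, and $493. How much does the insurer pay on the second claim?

Claim 1 — $8753: deductible takes $689, $8064 remains; coinsurance $8064 × 15% = $1209.60. Cost to owner: $1898.60. OOP to date $1898.60. Insurer: $8753 − $1898.60 = $6854.40.
Claim 2 — $4500: deductible already satisfied, so owner's share is 15% × $4500 = $675. That would push OOP to $2573.60, over the $2250 cap, so owner pays $2250 − $1898.60 = $351.40. Insurer: $4500 − $351.40 = $4148.60.

$4148.60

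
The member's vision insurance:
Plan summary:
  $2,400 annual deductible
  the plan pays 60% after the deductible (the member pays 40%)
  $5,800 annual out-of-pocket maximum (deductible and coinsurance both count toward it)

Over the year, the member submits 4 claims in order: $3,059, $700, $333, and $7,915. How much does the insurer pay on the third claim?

Bill 1, $3,059: $2,400 to deductible, leaving $659; member's 40% is $263.60. Member pays $2,663.60; OOP now $2,663.60. Insurer: $3,059 − $2,663.60 = $395.40.
Bill 2, $700: deductible met; 40% of $700 = $280. Cost to member: $280. OOP to date $2,943.60. Insurer: $700 − $280 = $420.
Bill 3, $333: 40% coinsurance on $333 = $133.20. Cost to member: $133.20. OOP to date $3,076.80. Plan pays $333 − $133.20 = $199.80.

$199.80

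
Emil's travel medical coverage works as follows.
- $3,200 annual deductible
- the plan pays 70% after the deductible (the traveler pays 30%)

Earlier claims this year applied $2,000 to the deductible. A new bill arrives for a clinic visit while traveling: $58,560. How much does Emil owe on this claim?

$18,408

Remaining deductible: $3,200 − $2,000 = $1,200.
That leaves $58,560 − $1,200 = $57,360 for coinsurance.
Traveler's 30% share of $57,360 is $17,208.
That puts the traveler's cost at $1,200 + $17,208 = $18,408.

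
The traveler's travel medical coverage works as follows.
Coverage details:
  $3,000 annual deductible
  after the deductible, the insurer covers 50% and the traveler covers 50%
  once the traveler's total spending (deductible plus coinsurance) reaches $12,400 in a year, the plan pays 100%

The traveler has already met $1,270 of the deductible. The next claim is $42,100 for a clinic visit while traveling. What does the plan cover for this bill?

$30,970

Deductible still to meet: $3,000 − $1,270 = $1,730.
The remaining $40,370 (= $42,100 − $1,730) moves to coinsurance.
50% of $40,370 = $20,185 falls to the traveler.
Traveler responsibility before any cap: $1,730 + $20,185 = $21,915.
That would bring total out-of-pocket to $23,185, past the $12,400 cap. The traveler is capped at $12,400 − $1,270 = $11,130 on this claim.
The plan picks up $42,100 − $11,130 = $30,970.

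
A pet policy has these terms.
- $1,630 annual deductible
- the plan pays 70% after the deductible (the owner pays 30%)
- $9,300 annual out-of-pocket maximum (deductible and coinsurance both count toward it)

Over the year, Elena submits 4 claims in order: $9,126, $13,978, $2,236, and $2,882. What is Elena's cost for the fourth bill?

Bill 1, $9,126: deductible takes $1,630, $7,496 remains; owner's 30% is $2,248.80. Owner owes $3,878.80 (running OOP $3,878.80).
Bill 2, $13,978: deductible already satisfied, so owner's share is 30% × $13,978 = $4,193.40. Cost to owner: $4,193.40. OOP to date $8,072.20.
Bill 3, $2,236: deductible met; 30% of $2,236 = $670.80. Owner owes $670.80 (running OOP $8,743).
Bill 4, $2,882: deductible met; 30% of $2,882 = $864.60. OOP would hit $9,607.60 > $9,300, so the cap limits the owner to $9,300 − $8,743 = $557.

$557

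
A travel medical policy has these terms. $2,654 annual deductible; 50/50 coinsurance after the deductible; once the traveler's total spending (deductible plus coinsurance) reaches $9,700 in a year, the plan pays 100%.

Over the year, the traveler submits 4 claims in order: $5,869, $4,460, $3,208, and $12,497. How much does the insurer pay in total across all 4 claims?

Claim 1 ($5,869): deductible takes $2,654, $3,215 remains; coinsurance $3,215 × 50% = $1,607.50. Cost to traveler: $4,261.50. OOP to date $4,261.50. Plan pays $5,869 − $4,261.50 = $1,607.50.
Claim 2 ($4,460): deductible met; 50% of $4,460 = $2,230. Traveler owes $2,230 (running OOP $6,491.50). Insurer: $4,460 − $2,230 = $2,230.
Claim 3 ($3,208): 50% coinsurance on $3,208 = $1,604. Cost to traveler: $1,604. OOP to date $8,095.50. Insurer: $3,208 − $1,604 = $1,604.
Claim 4 ($12,497): 50% coinsurance on $12,497 = $6,248.50. Adding that to $8,095.50 gives $14,344, past the $9,700 cap; traveler pays only $9,700 − $8,095.50 = $1,604.50. Insurer: $12,497 − $1,604.50 = $10,892.50.
Insurer total = bills − traveler's total = $26,034 − $9,700 = $16,334.

$16,334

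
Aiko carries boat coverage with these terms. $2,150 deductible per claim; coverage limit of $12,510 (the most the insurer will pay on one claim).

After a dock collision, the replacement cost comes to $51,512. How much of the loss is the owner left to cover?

Subtract the deductible: $51,512 − $2,150 = $49,362.
Since $49,362 > $12,510, the payout is capped at $12,510.
Owner's share is the uncovered remainder: $51,512 − $12,510 = $39,002.

$39,002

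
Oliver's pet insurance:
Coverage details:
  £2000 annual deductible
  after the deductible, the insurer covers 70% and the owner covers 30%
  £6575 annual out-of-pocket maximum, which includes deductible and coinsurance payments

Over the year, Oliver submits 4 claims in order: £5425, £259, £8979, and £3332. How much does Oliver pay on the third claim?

£2693.70

#1 (£5425): £2000 finishes the deductible; £3425 goes to coinsurance; owner's 30% is £1027.50. Cost to owner: £3027.50. OOP to date £3027.50.
#2 (£259): 30% coinsurance on £259 = £77.70. Cost to owner: £77.70. OOP to date £3105.20.
#3 (£8979): 30% coinsurance on £8979 = £2693.70. Owner pays £2693.70; OOP now £5798.90.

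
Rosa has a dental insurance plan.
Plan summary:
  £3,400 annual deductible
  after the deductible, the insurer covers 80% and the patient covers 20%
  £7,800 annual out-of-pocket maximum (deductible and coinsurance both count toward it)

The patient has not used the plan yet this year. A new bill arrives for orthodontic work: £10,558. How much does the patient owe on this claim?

£4,831.60

Nothing has been paid toward the £3,400 deductible, so the first £3,400 of this charge is applied there.
After the £3,400 deductible portion, £10,558 − £3,400 = £7,158 is subject to coinsurance.
20% of £7,158 = £1,431.60 falls to the patient.
That puts the patient's cost at £3,400 + £1,431.60 = £4,831.60 before any cap.
Year-to-date out-of-pocket becomes £0 + £4,831.60 = £4,831.60, still under the £7,800 maximum, so no cap applies.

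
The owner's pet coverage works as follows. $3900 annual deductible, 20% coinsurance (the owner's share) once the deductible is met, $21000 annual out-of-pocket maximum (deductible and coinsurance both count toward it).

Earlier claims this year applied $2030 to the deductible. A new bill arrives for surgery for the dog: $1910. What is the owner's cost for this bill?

$1878

Remaining deductible: $3900 − $2030 = $1870.
After the $1870 deductible portion, $1910 − $1870 = $40 is subject to coinsurance.
Coinsurance: $40 × 20% = $8.
So the owner owes $1870 + $8 = $1878 before any cap.
Year-to-date out-of-pocket becomes $2030 + $1878 = $3908, still under the $21000 maximum, so no cap applies.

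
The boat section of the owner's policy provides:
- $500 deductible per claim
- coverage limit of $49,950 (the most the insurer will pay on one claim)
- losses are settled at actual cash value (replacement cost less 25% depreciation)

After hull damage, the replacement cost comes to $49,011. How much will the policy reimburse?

$36,258.25

Actual cash value after 25% depreciation: $49,011 × 75% = $36,758.25.
Less the $500 deductible: $36,758.25 − $500 = $36,258.25.
$36,258.25 is within the $49,950 limit, so the insurer pays $36,258.25.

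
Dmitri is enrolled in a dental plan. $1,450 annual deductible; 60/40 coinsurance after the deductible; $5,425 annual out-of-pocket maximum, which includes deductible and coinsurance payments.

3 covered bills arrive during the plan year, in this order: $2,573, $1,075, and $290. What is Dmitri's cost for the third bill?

Bill 1, $2,573: $1,450 finishes the deductible; $1,123 goes to coinsurance; 40% of $1,123 = $449.20. Patient owes $1,899.20 (running OOP $1,899.20).
Bill 2, $1,075: deductible already satisfied, so patient's share is 40% × $1,075 = $430. Cost to patient: $430. OOP to date $2,329.20.
Bill 3, $290: deductible met; 40% of $290 = $116. Cost to patient: $116. OOP to date $2,445.20.

$116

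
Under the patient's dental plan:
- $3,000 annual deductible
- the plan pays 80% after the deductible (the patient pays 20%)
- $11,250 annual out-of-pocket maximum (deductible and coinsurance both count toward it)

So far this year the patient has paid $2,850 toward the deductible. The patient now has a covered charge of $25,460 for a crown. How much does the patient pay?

$2,850 of the $3,000 deductible is already met, leaving $150.
That leaves $25,460 − $150 = $25,310 for coinsurance.
Coinsurance: $25,310 × 20% = $5,062.
So the patient owes $150 + $5,062 = $5,212 before any cap.
Cumulative spending $2,850 + $5,212 = $8,062 stays under the $11,250 maximum.

$5,212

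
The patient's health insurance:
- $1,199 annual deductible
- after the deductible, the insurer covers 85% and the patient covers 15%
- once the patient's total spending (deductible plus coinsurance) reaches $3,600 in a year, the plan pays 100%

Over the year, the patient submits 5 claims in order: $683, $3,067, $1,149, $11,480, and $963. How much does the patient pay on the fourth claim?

Claim 1 — $683: all of it applies to the deductible. Patient pays $683; OOP now $683.
Claim 2 — $3,067: $516 finishes the deductible; $2,551 goes to coinsurance; coinsurance $2,551 × 15% = $382.65. Patient owes $898.65 (running OOP $1,581.65).
Claim 3 — $1,149: deductible already satisfied, so patient's share is 15% × $1,149 = $172.35. Patient pays $172.35; OOP now $1,754.
Claim 4 — $11,480: 15% coinsurance on $11,480 = $1,722. Cost to patient: $1,722. OOP to date $3,476.

$1,722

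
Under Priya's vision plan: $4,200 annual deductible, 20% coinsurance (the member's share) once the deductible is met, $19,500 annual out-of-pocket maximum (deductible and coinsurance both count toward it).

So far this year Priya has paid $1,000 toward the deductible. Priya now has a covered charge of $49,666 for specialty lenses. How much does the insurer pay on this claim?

$1,000 of the $4,200 deductible is already met, leaving $3,200.
The remaining $46,466 (= $49,666 − $3,200) moves to coinsurance.
Member's 20% share of $46,466 is $9,293.20.
So the member owes $3,200 + $9,293.20 = $12,493.20 before any cap.
Cumulative spending $1,000 + $12,493.20 = $13,493.20 stays under the $19,500 maximum.
Insurer pays the balance: $49,666 − $12,493.20 = $37,172.80.

$37,172.80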